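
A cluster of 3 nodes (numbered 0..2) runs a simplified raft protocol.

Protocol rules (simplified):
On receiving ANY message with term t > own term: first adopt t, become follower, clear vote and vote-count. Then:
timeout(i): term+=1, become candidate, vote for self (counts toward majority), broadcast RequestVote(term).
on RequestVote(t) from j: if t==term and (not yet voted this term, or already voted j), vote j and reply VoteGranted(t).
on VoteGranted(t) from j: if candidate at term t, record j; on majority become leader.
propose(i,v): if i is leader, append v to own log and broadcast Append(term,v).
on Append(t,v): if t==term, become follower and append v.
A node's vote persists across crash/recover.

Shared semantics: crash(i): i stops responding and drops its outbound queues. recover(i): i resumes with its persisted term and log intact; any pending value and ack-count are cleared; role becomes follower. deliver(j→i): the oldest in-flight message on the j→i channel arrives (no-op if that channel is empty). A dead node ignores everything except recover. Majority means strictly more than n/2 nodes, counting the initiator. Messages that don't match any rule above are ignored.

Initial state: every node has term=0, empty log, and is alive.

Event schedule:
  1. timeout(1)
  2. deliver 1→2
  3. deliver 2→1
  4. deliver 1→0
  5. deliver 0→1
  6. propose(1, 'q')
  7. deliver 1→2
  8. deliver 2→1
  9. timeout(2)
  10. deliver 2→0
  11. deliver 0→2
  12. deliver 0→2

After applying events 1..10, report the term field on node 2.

[1] timeout(1) → N1(cand t1 [-])
[2] deliver 1→2 → N2(foll t1 [-])
[3] deliver 2→1 → N1(lead t1 [-])
[4] deliver 1→0 → N0(foll t1 [-])
[5] deliver 0→1 → ∅
[6] propose(1,'q') → N1(lead t1 [q])
[7] deliver 1→2 → N2(foll t1 [q])
[8] deliver 2→1 → ∅
[9] timeout(2) → N2(cand t2 [q])
[10] deliver 2→0 → N0(foll t2 [-])

2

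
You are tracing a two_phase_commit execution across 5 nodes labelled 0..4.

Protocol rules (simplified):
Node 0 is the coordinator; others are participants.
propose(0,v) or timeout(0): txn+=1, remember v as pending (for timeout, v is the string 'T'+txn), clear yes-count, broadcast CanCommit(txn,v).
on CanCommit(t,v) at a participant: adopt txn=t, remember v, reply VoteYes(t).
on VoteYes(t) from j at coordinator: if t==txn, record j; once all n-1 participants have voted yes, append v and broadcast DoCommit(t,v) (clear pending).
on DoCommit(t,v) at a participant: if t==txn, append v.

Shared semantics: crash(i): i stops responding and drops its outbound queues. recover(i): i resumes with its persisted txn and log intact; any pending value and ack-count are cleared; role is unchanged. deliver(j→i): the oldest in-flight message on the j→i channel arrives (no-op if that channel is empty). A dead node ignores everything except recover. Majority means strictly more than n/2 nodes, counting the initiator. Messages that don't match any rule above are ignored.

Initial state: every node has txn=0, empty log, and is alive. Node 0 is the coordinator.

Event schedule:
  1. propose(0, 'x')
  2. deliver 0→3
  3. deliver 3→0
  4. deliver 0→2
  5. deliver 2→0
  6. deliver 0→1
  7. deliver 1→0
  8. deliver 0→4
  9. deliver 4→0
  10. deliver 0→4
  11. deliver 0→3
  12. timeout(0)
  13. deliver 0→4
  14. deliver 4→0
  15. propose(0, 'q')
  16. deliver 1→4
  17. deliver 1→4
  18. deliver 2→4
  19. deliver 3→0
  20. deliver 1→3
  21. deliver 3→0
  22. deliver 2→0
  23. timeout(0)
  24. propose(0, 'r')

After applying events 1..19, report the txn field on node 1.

1

after 1 — propose(0,'x'): n0:coor/t1/[-]
after 2 — deliver 0→3: n3:part/t1/[-]
after 3 — deliver 3→0: ·
after 4 — deliver 0→2: n2:part/t1/[-]
after 5 — deliver 2→0: ·
after 6 — deliver 0→1: n1:part/t1/[-]
after 7 — deliver 1→0: ·
after 8 — deliver 0→4: n4:part/t1/[-]
after 9 — deliver 4→0: n0:coor/t1/[x]
after 10 — deliver 0→4: n4:part/t1/[x]
after 11 — deliver 0→3: n3:part/t1/[x]
after 12 — timeout(0): n0:coor/t2/[x]
after 13 — deliver 0→4: n4:part/t2/[x]
after 14 — deliver 4→0: ·
after 15 — propose(0,'q'): n0:coor/t3/[x]
after 16 — deliver 1→4: ·
after 17 — deliver 1→4: ·
after 18 — deliver 2→4: ·
after 19 — deliver 3→0: ·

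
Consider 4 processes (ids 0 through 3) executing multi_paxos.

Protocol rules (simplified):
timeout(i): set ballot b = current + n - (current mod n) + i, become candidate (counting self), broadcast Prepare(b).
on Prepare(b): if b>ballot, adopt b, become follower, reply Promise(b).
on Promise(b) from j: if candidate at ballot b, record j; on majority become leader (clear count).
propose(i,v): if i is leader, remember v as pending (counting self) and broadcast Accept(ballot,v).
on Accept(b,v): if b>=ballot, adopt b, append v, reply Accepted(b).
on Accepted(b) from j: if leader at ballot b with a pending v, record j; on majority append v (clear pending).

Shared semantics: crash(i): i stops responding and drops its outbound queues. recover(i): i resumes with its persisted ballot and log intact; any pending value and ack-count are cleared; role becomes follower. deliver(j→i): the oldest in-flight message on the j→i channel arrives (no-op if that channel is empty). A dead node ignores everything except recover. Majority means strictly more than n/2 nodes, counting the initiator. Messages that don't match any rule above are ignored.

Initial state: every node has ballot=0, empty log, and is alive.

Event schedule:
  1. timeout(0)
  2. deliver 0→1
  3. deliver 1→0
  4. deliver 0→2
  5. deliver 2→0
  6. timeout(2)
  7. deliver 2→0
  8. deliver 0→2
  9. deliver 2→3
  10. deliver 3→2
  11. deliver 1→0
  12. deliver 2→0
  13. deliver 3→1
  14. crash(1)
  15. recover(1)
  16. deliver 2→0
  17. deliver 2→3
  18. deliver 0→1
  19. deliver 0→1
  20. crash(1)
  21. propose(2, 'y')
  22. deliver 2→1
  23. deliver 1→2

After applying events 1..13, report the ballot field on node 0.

e1 timeout(0): 0[cand,b=4,-]
e2 deliver 0→1: 1[foll,b=4,-]
e3 deliver 1→0: ·
e4 deliver 0→2: 2[foll,b=4,-]
e5 deliver 2→0: 0[lead,b=4,-]
e6 timeout(2): 2[cand,b=10,-]
e7 deliver 2→0: 0[foll,b=10,-]
e8 deliver 0→2: ·
e9 deliver 2→3: 3[foll,b=10,-]
e10 deliver 3→2: 2[lead,b=10,-]
e11 deliver 1→0: ·
e12 deliver 2→0: ·
e13 deliver 3→1: ·

10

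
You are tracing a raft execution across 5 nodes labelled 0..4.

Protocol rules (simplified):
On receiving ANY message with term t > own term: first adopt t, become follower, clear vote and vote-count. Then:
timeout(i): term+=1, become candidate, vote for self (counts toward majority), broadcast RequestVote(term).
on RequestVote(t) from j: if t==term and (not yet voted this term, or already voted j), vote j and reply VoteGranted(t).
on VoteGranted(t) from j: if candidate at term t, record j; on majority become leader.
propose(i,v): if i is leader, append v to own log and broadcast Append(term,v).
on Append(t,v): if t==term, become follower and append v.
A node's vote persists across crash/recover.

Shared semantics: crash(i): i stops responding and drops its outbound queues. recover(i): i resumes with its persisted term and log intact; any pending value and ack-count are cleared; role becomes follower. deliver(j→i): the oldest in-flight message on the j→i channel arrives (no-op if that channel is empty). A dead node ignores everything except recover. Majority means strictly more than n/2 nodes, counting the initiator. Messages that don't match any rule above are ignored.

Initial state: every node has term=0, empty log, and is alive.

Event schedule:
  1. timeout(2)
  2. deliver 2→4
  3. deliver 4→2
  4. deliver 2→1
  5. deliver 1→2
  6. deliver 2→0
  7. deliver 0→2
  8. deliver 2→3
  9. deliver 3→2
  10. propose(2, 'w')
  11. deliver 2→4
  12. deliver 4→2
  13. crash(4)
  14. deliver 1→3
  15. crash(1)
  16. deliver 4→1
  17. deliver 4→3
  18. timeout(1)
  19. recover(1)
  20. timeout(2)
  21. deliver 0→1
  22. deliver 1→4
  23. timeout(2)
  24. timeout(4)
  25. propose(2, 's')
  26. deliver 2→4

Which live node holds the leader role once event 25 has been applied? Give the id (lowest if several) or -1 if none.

-1

step 1 timeout(2): 2={cand,t=1,log=-}
step 2 deliver 2→4: 4={foll,t=1,log=-}
step 3 deliver 4→2: —
step 4 deliver 2→1: 1={foll,t=1,log=-}
step 5 deliver 1→2: 2={lead,t=1,log=-}
step 6 deliver 2→0: 0={foll,t=1,log=-}
step 7 deliver 0→2: —
step 8 deliver 2→3: 3={foll,t=1,log=-}
step 9 deliver 3→2: —
step 10 propose(2,'w'): 2={lead,t=1,log=w}
step 11 deliver 2→4: 4={foll,t=1,log=w}
step 12 deliver 4→2: —
step 13 crash(4): 4={✗foll,t=1,log=w}
step 14 deliver 1→3: —
step 15 crash(1): 1={✗foll,t=1,log=-}
step 16 deliver 4→1: —
step 17 deliver 4→3: —
step 18 timeout(1): —
step 19 recover(1): 1={foll,t=1,log=-}
step 20 timeout(2): 2={cand,t=2,log=w}
step 21 deliver 0→1: —
step 22 deliver 1→4: —
step 23 timeout(2): 2={cand,t=3,log=w}
step 24 timeout(4): —
step 25 propose(2,'s'): —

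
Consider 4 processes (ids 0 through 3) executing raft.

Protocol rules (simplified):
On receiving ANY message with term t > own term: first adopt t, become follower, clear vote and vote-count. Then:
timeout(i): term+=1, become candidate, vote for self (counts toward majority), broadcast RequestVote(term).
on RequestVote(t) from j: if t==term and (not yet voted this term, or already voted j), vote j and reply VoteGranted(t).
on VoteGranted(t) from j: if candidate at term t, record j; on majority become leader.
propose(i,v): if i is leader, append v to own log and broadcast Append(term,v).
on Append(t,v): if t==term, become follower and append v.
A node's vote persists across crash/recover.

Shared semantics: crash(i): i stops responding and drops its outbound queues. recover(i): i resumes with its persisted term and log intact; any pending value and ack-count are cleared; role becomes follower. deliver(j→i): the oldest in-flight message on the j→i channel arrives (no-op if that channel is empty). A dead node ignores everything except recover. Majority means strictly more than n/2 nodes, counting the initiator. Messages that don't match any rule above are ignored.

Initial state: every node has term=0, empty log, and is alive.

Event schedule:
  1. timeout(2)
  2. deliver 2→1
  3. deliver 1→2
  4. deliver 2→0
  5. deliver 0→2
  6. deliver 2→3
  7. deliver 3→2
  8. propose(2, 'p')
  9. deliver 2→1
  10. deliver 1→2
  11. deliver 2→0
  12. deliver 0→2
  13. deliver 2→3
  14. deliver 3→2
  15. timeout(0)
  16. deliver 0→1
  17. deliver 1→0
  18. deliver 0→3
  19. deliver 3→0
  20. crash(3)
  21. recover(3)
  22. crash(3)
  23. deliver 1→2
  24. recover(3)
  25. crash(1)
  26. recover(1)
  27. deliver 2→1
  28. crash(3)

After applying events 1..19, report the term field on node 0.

e1 timeout(2): 2[cand,t=1,-]
e2 deliver 2→1: 1[foll,t=1,-]
e3 deliver 1→2: ·
e4 deliver 2→0: 0[foll,t=1,-]
e5 deliver 0→2: 2[lead,t=1,-]
e6 deliver 2→3: 3[foll,t=1,-]
e7 deliver 3→2: ·
e8 propose(2,'p'): 2[lead,t=1,p]
e9 deliver 2→1: 1[foll,t=1,p]
e10 deliver 1→2: ·
e11 deliver 2→0: 0[foll,t=1,p]
e12 deliver 0→2: ·
e13 deliver 2→3: 3[foll,t=1,p]
e14 deliver 3→2: ·
e15 timeout(0): 0[cand,t=2,p]
e16 deliver 0→1: 1[foll,t=2,p]
e17 deliver 1→0: ·
e18 deliver 0→3: 3[foll,t=2,p]
e19 deliver 3→0: 0[lead,t=2,p]

2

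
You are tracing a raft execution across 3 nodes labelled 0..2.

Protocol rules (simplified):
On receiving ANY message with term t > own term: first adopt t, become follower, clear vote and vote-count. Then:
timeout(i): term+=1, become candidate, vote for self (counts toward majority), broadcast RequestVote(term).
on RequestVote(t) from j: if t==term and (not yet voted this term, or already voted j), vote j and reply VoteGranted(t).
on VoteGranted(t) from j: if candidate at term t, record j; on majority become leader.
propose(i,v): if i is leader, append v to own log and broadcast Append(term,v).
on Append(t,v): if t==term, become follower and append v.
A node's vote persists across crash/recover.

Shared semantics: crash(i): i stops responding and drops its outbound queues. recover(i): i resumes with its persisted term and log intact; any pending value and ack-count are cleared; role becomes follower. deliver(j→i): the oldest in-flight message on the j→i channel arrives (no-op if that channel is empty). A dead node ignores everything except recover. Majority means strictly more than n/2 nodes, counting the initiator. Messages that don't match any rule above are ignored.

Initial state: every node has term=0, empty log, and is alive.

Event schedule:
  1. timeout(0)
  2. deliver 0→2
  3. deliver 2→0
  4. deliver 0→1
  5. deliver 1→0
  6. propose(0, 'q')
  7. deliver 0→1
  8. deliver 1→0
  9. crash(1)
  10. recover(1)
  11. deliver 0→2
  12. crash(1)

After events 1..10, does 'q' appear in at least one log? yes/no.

e1 timeout(0): 0[cand,t=1,-]
e2 deliver 0→2: 2[foll,t=1,-]
e3 deliver 2→0: 0[lead,t=1,-]
e4 deliver 0→1: 1[foll,t=1,-]
e5 deliver 1→0: ·
e6 propose(0,'q'): 0[lead,t=1,q]
e7 deliver 0→1: 1[foll,t=1,q]
e8 deliver 1→0: ·
e9 crash(1): 1[✗foll,t=1,q]
e10 recover(1): 1[foll,t=1,q]

yes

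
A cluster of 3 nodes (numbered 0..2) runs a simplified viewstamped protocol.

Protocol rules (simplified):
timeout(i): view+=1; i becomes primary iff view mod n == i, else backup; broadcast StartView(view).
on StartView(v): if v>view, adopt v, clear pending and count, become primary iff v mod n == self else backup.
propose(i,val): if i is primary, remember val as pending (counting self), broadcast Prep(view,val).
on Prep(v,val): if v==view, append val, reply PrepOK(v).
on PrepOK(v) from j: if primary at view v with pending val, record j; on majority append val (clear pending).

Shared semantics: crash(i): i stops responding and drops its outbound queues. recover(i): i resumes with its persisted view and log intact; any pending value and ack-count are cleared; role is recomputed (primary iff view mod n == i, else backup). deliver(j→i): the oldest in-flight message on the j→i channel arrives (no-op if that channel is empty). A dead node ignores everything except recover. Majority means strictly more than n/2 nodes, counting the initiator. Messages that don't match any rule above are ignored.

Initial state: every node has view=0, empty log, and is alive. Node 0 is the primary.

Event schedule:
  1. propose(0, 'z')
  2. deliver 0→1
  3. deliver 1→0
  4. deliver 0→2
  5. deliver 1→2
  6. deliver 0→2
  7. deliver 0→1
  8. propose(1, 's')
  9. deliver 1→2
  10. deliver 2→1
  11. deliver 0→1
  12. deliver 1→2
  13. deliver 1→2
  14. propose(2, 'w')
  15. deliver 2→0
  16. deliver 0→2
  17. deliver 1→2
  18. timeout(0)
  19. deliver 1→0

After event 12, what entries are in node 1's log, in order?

z

1. propose(0,'z'):  nop
2. deliver 0→1:  <1:back v0 z>
3. deliver 1→0:  <0:prim v0 z>
4. deliver 0→2:  <2:back v0 z>
5. deliver 1→2:  nop
6. deliver 0→2:  nop
7. deliver 0→1:  nop
8. propose(1,'s'):  nop
9. deliver 1→2:  nop
10. deliver 2→1:  nop
11. deliver 0→1:  nop
12. deliver 1→2:  nop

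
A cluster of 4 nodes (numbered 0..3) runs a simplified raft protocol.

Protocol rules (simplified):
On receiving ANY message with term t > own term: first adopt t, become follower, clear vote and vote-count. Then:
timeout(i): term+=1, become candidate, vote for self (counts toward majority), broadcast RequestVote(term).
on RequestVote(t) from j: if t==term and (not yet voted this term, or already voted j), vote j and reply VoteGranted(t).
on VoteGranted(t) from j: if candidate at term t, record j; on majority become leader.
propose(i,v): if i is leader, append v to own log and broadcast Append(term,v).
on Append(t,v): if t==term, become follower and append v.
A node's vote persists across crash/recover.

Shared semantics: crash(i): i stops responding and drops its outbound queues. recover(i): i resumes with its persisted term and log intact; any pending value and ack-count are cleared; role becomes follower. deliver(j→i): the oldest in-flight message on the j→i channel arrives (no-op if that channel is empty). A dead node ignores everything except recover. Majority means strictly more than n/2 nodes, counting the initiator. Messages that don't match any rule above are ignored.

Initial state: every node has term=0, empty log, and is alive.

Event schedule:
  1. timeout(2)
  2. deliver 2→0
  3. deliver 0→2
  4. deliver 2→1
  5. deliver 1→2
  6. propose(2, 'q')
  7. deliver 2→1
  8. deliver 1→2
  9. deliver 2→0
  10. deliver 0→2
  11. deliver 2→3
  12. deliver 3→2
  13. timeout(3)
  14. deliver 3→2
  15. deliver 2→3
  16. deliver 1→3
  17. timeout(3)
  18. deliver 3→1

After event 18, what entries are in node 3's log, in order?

empty

step 1 timeout(2): 2={cand,t=1,log=-}
step 2 deliver 2→0: 0={foll,t=1,log=-}
step 3 deliver 0→2: —
step 4 deliver 2→1: 1={foll,t=1,log=-}
step 5 deliver 1→2: 2={lead,t=1,log=-}
step 6 propose(2,'q'): 2={lead,t=1,log=q}
step 7 deliver 2→1: 1={foll,t=1,log=q}
step 8 deliver 1→2: —
step 9 deliver 2→0: 0={foll,t=1,log=q}
step 10 deliver 0→2: —
step 11 deliver 2→3: 3={foll,t=1,log=-}
step 12 deliver 3→2: —
step 13 timeout(3): 3={cand,t=2,log=-}
step 14 deliver 3→2: 2={foll,t=2,log=q}
step 15 deliver 2→3: —
step 16 deliver 1→3: —
step 17 timeout(3): 3={cand,t=3,log=-}
step 18 deliver 3→1: 1={foll,t=2,log=q}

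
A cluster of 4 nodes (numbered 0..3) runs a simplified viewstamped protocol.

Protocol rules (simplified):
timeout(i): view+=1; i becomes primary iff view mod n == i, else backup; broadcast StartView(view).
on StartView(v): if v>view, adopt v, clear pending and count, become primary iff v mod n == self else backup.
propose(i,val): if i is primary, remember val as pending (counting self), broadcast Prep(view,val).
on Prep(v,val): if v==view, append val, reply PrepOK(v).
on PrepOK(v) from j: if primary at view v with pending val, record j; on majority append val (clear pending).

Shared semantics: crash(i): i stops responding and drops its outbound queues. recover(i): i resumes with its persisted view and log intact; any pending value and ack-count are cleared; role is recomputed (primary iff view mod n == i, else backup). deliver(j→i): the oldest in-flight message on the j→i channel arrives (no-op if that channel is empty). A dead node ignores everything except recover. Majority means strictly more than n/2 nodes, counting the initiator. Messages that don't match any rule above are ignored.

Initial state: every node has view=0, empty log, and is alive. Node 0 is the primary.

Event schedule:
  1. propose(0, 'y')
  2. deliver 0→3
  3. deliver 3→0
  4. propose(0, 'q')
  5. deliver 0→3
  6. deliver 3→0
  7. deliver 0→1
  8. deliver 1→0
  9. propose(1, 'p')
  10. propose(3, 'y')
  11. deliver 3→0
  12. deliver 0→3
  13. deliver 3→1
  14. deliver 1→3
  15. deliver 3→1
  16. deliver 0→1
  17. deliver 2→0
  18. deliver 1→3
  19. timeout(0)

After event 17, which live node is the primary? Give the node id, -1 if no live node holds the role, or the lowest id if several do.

e1 propose(0,'y'): ·
e2 deliver 0→3: 3[back,v=0,y]
e3 deliver 3→0: ·
e4 propose(0,'q'): ·
e5 deliver 0→3: 3[back,v=0,y,q]
e6 deliver 3→0: ·
e7 deliver 0→1: 1[back,v=0,y]
e8 deliver 1→0: 0[prim,v=0,q]
e9 propose(1,'p'): ·
e10 propose(3,'y'): ·
e11 deliver 3→0: ·
e12 deliver 0→3: ·
e13 deliver 3→1: ·
e14 deliver 1→3: ·
e15 deliver 3→1: ·
e16 deliver 0→1: 1[back,v=0,y,q]
e17 deliver 2→0: ·

0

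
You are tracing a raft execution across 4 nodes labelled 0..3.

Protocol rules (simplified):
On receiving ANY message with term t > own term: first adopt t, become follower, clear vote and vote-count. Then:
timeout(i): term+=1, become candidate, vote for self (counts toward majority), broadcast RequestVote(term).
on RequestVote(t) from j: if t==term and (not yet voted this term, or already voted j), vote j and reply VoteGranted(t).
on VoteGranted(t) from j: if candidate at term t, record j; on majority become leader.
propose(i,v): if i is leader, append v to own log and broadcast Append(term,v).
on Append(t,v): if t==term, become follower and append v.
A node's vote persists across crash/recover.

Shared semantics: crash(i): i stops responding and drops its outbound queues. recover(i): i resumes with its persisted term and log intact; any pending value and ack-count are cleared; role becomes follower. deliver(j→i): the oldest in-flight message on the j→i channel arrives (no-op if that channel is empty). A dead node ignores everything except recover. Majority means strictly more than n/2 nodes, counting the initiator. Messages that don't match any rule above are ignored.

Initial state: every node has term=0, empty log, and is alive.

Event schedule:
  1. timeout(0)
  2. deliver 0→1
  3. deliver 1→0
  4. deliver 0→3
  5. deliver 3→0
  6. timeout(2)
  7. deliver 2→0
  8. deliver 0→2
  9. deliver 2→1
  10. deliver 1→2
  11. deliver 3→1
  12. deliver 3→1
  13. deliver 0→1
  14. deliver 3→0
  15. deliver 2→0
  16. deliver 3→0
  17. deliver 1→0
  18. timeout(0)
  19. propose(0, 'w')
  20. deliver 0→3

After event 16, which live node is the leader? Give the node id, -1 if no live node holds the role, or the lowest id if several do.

step 1 timeout(0): 0={cand,t=1,log=-}
step 2 deliver 0→1: 1={foll,t=1,log=-}
step 3 deliver 1→0: —
step 4 deliver 0→3: 3={foll,t=1,log=-}
step 5 deliver 3→0: 0={lead,t=1,log=-}
step 6 timeout(2): 2={cand,t=1,log=-}
step 7 deliver 2→0: —
step 8 deliver 0→2: —
step 9 deliver 2→1: —
step 10 deliver 1→2: —
step 11 deliver 3→1: —
step 12 deliver 3→1: —
step 13 deliver 0→1: —
step 14 deliver 3→0: —
step 15 deliver 2→0: —
step 16 deliver 3→0: —

0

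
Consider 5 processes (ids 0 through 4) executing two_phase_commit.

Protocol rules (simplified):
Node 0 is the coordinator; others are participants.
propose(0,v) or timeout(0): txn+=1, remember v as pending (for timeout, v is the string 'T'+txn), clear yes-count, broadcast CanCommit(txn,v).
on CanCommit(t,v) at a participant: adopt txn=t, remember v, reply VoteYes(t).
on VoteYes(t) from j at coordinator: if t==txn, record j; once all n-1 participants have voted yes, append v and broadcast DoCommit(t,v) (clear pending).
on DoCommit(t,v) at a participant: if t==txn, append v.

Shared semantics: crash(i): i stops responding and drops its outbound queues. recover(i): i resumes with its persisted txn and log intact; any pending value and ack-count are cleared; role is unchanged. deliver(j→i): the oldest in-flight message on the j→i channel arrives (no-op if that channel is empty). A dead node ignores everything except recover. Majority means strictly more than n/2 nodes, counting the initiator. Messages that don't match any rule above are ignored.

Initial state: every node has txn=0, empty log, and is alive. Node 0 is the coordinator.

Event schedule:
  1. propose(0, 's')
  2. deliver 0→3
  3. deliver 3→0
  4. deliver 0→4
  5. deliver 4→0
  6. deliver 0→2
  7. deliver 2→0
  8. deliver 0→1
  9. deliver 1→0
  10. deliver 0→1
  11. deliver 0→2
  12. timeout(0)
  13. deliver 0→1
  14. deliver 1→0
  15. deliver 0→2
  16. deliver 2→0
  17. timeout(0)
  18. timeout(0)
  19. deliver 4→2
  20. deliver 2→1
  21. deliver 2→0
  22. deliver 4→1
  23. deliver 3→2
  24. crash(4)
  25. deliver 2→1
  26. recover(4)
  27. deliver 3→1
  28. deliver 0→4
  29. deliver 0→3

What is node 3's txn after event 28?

1

[1] propose(0,'s') → N0(coor t1 [-])
[2] deliver 0→3 → N3(part t1 [-])
[3] deliver 3→0 → ∅
[4] deliver 0→4 → N4(part t1 [-])
[5] deliver 4→0 → ∅
[6] deliver 0→2 → N2(part t1 [-])
[7] deliver 2→0 → ∅
[8] deliver 0→1 → N1(part t1 [-])
[9] deliver 1→0 → N0(coor t1 [s])
[10] deliver 0→1 → N1(part t1 [s])
[11] deliver 0→2 → N2(part t1 [s])
[12] timeout(0) → N0(coor t2 [s])
[13] deliver 0→1 → N1(part t2 [s])
[14] deliver 1→0 → ∅
[15] deliver 0→2 → N2(part t2 [s])
[16] deliver 2→0 → ∅
[17] timeout(0) → N0(coor t3 [s])
[18] timeout(0) → N0(coor t4 [s])
[19] deliver 4→2 → ∅
[20] deliver 2→1 → ∅
[21] deliver 2→0 → ∅
[22] deliver 4→1 → ∅
[23] deliver 3→2 → ∅
[24] crash(4) → N4(✗part t1 [-])
[25] deliver 2→1 → ∅
[26] recover(4) → N4(part t1 [-])
[27] deliver 3→1 → ∅
[28] deliver 0→4 → N4(part t1 [s])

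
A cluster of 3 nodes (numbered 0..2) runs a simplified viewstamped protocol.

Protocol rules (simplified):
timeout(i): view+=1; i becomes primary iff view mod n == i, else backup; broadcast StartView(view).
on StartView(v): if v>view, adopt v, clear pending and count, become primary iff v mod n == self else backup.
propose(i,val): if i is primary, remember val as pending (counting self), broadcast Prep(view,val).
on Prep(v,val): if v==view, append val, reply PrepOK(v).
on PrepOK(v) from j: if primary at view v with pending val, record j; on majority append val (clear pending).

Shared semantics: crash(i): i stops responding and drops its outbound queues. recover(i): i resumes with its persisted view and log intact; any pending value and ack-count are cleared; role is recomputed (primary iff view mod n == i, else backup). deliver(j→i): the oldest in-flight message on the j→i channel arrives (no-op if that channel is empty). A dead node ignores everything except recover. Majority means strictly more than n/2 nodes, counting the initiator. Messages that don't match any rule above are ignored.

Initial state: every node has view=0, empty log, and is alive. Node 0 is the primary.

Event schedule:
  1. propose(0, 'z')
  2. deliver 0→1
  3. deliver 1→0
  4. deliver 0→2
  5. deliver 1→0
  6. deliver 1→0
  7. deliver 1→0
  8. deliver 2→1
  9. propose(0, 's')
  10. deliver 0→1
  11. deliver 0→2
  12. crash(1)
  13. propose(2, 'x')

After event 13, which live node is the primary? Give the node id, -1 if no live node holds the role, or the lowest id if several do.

after 1 — propose(0,'z'): ·
after 2 — deliver 0→1: n1:back/v0/[z]
after 3 — deliver 1→0: n0:prim/v0/[z]
after 4 — deliver 0→2: n2:back/v0/[z]
after 5 — deliver 1→0: ·
after 6 — deliver 1→0: ·
after 7 — deliver 1→0: ·
after 8 — deliver 2→1: ·
after 9 — propose(0,'s'): ·
after 10 — deliver 0→1: n1:back/v0/[z,s]
after 11 — deliver 0→2: n2:back/v0/[z,s]
after 12 — crash(1): n1:✗back/v0/[z,s]
after 13 — propose(2,'x'): ·

0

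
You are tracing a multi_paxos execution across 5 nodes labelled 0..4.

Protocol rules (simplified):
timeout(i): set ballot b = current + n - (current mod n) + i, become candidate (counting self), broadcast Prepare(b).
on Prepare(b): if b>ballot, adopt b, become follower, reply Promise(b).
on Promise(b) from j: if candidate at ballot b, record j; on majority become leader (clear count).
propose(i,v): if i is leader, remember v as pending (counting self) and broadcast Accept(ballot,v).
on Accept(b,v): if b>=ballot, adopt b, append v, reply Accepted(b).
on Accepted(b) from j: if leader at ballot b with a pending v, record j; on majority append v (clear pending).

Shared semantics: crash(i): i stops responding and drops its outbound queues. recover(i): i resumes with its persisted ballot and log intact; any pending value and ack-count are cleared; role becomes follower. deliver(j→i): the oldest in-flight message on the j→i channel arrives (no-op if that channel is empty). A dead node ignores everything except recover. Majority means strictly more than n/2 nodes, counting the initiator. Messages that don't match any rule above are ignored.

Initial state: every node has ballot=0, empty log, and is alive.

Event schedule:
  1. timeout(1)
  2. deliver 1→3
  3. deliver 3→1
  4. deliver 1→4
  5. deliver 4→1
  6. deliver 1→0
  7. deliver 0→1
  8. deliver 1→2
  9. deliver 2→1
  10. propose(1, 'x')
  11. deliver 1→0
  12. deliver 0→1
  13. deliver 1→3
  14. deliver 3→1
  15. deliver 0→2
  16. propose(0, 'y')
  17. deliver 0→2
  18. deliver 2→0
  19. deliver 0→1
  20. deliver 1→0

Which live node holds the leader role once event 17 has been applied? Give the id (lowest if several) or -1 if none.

e1 timeout(1): 1[cand,b=6,-]
e2 deliver 1→3: 3[foll,b=6,-]
e3 deliver 3→1: ·
e4 deliver 1→4: 4[foll,b=6,-]
e5 deliver 4→1: 1[lead,b=6,-]
e6 deliver 1→0: 0[foll,b=6,-]
e7 deliver 0→1: ·
e8 deliver 1→2: 2[foll,b=6,-]
e9 deliver 2→1: ·
e10 propose(1,'x'): ·
e11 deliver 1→0: 0[foll,b=6,x]
e12 deliver 0→1: ·
e13 deliver 1→3: 3[foll,b=6,x]
e14 deliver 3→1: 1[lead,b=6,x]
e15 deliver 0→2: ·
e16 propose(0,'y'): ·
e17 deliver 0→2: ·

1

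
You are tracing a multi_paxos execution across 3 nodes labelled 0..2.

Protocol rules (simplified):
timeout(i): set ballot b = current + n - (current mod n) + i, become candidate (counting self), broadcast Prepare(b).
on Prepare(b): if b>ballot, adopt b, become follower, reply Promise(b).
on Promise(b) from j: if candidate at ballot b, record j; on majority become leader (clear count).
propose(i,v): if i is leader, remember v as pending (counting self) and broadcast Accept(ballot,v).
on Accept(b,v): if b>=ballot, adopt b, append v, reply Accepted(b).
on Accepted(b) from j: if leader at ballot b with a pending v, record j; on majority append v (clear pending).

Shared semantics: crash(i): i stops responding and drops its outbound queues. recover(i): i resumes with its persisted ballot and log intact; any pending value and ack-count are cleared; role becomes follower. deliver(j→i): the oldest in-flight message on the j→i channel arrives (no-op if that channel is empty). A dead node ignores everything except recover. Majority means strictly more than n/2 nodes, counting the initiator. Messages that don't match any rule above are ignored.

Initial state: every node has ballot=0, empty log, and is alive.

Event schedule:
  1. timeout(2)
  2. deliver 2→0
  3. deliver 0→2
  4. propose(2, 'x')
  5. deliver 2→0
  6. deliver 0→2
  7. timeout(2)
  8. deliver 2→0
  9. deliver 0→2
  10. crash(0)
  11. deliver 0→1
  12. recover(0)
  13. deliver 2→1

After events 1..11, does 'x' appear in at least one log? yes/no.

yes

[1] timeout(2) → N2(cand b5 [-])
[2] deliver 2→0 → N0(foll b5 [-])
[3] deliver 0→2 → N2(lead b5 [-])
[4] propose(2,'x') → ∅
[5] deliver 2→0 → N0(foll b5 [x])
[6] deliver 0→2 → N2(lead b5 [x])
[7] timeout(2) → N2(cand b8 [x])
[8] deliver 2→0 → N0(foll b8 [x])
[9] deliver 0→2 → N2(lead b8 [x])
[10] crash(0) → N0(✗foll b8 [x])
[11] deliver 0→1 → ∅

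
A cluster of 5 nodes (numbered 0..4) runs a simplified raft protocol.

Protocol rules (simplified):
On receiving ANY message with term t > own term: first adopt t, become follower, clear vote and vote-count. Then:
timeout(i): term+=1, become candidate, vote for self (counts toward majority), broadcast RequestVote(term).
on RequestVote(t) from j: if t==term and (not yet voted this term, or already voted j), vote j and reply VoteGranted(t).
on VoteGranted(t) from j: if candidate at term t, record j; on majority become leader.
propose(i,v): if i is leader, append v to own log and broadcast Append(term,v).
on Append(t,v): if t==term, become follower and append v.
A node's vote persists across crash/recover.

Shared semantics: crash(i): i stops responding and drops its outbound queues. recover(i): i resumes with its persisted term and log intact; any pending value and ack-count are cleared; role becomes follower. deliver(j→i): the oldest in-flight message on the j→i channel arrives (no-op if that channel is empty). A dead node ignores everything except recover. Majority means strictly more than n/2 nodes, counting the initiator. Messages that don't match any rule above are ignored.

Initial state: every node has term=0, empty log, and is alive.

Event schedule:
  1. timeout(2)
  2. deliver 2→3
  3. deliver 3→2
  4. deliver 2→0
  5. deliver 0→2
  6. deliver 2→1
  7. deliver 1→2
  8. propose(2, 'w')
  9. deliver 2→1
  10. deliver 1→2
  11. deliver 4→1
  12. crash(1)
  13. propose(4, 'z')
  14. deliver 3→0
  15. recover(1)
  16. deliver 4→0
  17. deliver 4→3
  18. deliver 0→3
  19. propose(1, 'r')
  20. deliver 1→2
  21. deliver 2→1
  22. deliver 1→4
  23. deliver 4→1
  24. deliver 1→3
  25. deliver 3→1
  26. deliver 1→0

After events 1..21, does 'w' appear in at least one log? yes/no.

step 1 timeout(2): 2={cand,t=1,log=-}
step 2 deliver 2→3: 3={foll,t=1,log=-}
step 3 deliver 3→2: —
step 4 deliver 2→0: 0={foll,t=1,log=-}
step 5 deliver 0→2: 2={lead,t=1,log=-}
step 6 deliver 2→1: 1={foll,t=1,log=-}
step 7 deliver 1→2: —
step 8 propose(2,'w'): 2={lead,t=1,log=w}
step 9 deliver 2→1: 1={foll,t=1,log=w}
step 10 deliver 1→2: —
step 11 deliver 4→1: —
step 12 crash(1): 1={✗foll,t=1,log=w}
step 13 propose(4,'z'): —
step 14 deliver 3→0: —
step 15 recover(1): 1={foll,t=1,log=w}
step 16 deliver 4→0: —
step 17 deliver 4→3: —
step 18 deliver 0→3: —
step 19 propose(1,'r'): —
step 20 deliver 1→2: —
step 21 deliver 2→1: —

yes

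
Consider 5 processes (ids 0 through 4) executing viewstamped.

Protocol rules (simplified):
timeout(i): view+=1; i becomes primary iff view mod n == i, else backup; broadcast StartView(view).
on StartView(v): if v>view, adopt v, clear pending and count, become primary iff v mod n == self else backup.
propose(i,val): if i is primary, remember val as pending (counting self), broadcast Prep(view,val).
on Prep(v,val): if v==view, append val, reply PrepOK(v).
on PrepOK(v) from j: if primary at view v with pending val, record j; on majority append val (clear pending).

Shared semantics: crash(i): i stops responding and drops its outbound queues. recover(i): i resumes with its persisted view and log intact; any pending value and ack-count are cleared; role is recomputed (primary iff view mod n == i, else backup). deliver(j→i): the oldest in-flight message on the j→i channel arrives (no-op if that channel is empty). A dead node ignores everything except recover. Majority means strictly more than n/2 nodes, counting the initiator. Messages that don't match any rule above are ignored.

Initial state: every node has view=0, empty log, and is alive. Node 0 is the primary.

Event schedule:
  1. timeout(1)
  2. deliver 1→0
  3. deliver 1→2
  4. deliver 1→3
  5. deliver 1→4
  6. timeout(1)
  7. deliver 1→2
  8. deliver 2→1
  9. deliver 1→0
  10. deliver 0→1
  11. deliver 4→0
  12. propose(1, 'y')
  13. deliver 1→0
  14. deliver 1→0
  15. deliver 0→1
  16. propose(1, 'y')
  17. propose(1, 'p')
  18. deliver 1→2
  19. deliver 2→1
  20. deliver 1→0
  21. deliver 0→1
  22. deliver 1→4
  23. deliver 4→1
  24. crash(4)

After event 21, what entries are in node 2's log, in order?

[1] timeout(1) → N1(prim v1 [-])
[2] deliver 1→0 → N0(back v1 [-])
[3] deliver 1→2 → N2(back v1 [-])
[4] deliver 1→3 → N3(back v1 [-])
[5] deliver 1→4 → N4(back v1 [-])
[6] timeout(1) → N1(back v2 [-])
[7] deliver 1→2 → N2(prim v2 [-])
[8] deliver 2→1 → ∅
[9] deliver 1→0 → N0(back v2 [-])
[10] deliver 0→1 → ∅
[11] deliver 4→0 → ∅
[12] propose(1,'y') → ∅
[13] deliver 1→0 → ∅
[14] deliver 1→0 → ∅
[15] deliver 0→1 → ∅
[16] propose(1,'y') → ∅
[17] propose(1,'p') → ∅
[18] deliver 1→2 → ∅
[19] deliver 2→1 → ∅
[20] deliver 1→0 → ∅
[21] deliver 0→1 → ∅

empty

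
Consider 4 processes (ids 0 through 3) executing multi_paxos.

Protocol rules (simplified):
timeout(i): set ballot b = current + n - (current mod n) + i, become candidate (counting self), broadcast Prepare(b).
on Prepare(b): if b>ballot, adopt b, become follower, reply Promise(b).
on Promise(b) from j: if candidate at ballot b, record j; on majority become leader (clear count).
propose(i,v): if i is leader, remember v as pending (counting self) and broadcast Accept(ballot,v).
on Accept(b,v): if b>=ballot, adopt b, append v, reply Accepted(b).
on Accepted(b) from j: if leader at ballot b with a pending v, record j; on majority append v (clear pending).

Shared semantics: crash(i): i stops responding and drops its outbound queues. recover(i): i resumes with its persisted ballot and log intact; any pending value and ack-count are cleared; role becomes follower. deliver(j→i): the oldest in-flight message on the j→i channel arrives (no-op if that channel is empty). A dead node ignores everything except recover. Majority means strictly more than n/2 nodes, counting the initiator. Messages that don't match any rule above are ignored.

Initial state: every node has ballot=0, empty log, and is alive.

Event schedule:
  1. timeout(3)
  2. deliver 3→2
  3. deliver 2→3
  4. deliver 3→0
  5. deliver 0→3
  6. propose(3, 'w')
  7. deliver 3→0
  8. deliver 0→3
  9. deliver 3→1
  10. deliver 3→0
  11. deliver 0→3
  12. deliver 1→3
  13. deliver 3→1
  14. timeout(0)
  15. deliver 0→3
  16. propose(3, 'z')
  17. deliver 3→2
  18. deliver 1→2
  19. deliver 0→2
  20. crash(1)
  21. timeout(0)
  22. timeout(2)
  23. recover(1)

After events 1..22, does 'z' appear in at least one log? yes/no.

no

step 1 timeout(3): 3={cand,b=7,log=-}
step 2 deliver 3→2: 2={foll,b=7,log=-}
step 3 deliver 2→3: —
step 4 deliver 3→0: 0={foll,b=7,log=-}
step 5 deliver 0→3: 3={lead,b=7,log=-}
step 6 propose(3,'w'): —
step 7 deliver 3→0: 0={foll,b=7,log=w}
step 8 deliver 0→3: —
step 9 deliver 3→1: 1={foll,b=7,log=-}
step 10 deliver 3→0: —
step 11 deliver 0→3: —
step 12 deliver 1→3: —
step 13 deliver 3→1: 1={foll,b=7,log=w}
step 14 timeout(0): 0={cand,b=8,log=w}
step 15 deliver 0→3: 3={foll,b=8,log=-}
step 16 propose(3,'z'): —
step 17 deliver 3→2: 2={foll,b=7,log=w}
step 18 deliver 1→2: —
step 19 deliver 0→2: 2={foll,b=8,log=w}
step 20 crash(1): 1={✗foll,b=7,log=w}
step 21 timeout(0): 0={cand,b=12,log=w}
step 22 timeout(2): 2={cand,b=14,log=w}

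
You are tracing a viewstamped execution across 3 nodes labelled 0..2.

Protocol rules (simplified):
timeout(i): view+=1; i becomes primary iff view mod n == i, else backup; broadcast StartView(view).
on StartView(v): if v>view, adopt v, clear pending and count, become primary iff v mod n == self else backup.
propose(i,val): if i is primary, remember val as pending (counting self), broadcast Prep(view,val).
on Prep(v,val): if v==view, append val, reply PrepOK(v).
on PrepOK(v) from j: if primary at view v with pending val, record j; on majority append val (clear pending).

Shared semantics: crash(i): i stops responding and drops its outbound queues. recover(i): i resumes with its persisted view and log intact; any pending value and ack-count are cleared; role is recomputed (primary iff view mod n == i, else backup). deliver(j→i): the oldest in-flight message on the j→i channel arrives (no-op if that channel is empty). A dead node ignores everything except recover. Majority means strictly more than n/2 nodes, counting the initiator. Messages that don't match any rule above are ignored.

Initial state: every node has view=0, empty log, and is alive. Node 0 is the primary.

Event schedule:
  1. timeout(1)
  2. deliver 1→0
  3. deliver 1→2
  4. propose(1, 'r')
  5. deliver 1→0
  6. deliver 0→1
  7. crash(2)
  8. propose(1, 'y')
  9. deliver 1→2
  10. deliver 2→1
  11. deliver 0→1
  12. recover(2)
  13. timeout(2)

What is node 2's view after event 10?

1

after 1 — timeout(1): n1:prim/v1/[-]
after 2 — deliver 1→0: n0:back/v1/[-]
after 3 — deliver 1→2: n2:back/v1/[-]
after 4 — propose(1,'r'): ·
after 5 — deliver 1→0: n0:back/v1/[r]
after 6 — deliver 0→1: n1:prim/v1/[r]
after 7 — crash(2): n2:✗back/v1/[-]
after 8 — propose(1,'y'): ·
after 9 — deliver 1→2: ·
after 10 — deliver 2→1: ·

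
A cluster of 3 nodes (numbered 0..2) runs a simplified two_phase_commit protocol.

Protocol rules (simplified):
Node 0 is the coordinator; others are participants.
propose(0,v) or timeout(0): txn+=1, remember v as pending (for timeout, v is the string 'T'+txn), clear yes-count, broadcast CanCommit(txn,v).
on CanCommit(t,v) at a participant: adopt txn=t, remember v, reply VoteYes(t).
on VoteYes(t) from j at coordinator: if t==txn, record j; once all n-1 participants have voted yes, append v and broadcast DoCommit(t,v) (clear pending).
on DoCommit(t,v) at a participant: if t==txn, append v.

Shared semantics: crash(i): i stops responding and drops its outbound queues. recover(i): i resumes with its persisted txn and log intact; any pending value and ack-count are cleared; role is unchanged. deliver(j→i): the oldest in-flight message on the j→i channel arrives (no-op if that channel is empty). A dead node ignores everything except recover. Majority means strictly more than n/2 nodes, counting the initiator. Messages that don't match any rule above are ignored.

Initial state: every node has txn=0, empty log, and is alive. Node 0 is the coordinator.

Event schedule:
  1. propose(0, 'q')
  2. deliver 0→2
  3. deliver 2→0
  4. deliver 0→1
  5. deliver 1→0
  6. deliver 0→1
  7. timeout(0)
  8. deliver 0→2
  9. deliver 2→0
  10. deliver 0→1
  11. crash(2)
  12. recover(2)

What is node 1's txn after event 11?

2

1. propose(0,'q'):  <0:coor t1 ->
2. deliver 0→2:  <2:part t1 ->
3. deliver 2→0:  nop
4. deliver 0→1:  <1:part t1 ->
5. deliver 1→0:  <0:coor t1 q>
6. deliver 0→1:  <1:part t1 q>
7. timeout(0):  <0:coor t2 q>
8. deliver 0→2:  <2:part t1 q>
9. deliver 2→0:  nop
10. deliver 0→1:  <1:part t2 q>
11. crash(2):  <2:✗part t1 q>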